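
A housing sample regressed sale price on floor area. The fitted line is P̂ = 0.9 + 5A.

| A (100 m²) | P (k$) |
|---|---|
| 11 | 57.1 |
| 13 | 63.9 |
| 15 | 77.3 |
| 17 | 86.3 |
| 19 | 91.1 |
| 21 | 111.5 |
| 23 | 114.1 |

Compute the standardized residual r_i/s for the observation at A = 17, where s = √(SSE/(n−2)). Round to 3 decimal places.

A=11: P̂ = 0.9 + 5·11 = 55.9; r = 57.1 − 55.9 = 1.2
A=13: P̂ = 0.9 + 5·13 = 65.9; r = 63.9 − 65.9 = -2
A=15: P̂ = 0.9 + 5·15 = 75.9; r = 77.3 − 75.9 = 1.4
A=17: P̂ = 0.9 + 5·17 = 85.9; r = 86.3 − 85.9 = 0.4
A=19: P̂ = 0.9 + 5·19 = 95.9; r = 91.1 − 95.9 = -4.8
A=21: P̂ = 0.9 + 5·21 = 105.9; r = 111.5 − 105.9 = 5.6
A=23: P̂ = 0.9 + 5·23 = 115.9; r = 114.1 − 115.9 = -1.8
SSE = 1.44 + 4 + 1.96 + 0.16 + 23.04 + 31.36 + 3.24 = 65.2
s = √(65.2/5) = 3.61109
r/s = 0.4 / 3.61109 = 0.111

0.111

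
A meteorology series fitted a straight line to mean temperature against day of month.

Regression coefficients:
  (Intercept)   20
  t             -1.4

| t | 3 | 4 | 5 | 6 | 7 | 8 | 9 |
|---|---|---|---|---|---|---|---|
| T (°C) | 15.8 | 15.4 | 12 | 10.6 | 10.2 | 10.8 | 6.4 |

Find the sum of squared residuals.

SSE = 8

t=3: ŷ = 20 − 1.4·3 = 15.8; r = 15.8 − 15.8 = 0
t=4: ŷ = 20 − 1.4·4 = 14.4; r = 15.4 − 14.4 = 1
t=5: ŷ = 20 − 1.4·5 = 13; r = 12 − 13 = -1
t=6: ŷ = 20 − 1.4·6 = 11.6; r = 10.6 − 11.6 = -1
t=7: ŷ = 20 − 1.4·7 = 10.2; r = 10.2 − 10.2 = 0
t=8: ŷ = 20 − 1.4·8 = 8.8; r = 10.8 − 8.8 = 2
t=9: ŷ = 20 − 1.4·9 = 7.4; r = 6.4 − 7.4 = -1
SSE = 0 + 1 + 1 + 1 + 0 + 4 + 1 = 8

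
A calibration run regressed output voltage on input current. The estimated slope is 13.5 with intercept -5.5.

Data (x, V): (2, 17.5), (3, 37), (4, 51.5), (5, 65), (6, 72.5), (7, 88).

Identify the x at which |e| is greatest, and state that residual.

x = 2, e = -4

x=2: V̂ = -5.5 + 13.5·2 = 21.5; e = 17.5 − 21.5 = -4
x=3: V̂ = -5.5 + 13.5·3 = 35; e = 37 − 35 = 2
x=4: V̂ = -5.5 + 13.5·4 = 48.5; e = 51.5 − 48.5 = 3
x=5: V̂ = -5.5 + 13.5·5 = 62; e = 65 − 62 = 3
x=6: V̂ = -5.5 + 13.5·6 = 75.5; e = 72.5 − 75.5 = -3
x=7: V̂ = -5.5 + 13.5·7 = 89; e = 88 − 89 = -1
Largest |e| is 4 at x = 2, residual -4.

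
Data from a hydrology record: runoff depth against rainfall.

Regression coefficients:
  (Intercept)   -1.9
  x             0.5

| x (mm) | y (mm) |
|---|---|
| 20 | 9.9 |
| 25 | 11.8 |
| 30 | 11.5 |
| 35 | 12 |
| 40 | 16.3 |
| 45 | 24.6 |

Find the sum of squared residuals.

x=20: ŷ = -1.9 + 0.5·20 = 8.1; e = 9.9 − 8.1 = 1.8
x=25: ŷ = -1.9 + 0.5·25 = 10.6; e = 11.8 − 10.6 = 1.2
x=30: ŷ = -1.9 + 0.5·30 = 13.1; e = 11.5 − 13.1 = -1.6
x=35: ŷ = -1.9 + 0.5·35 = 15.6; e = 12 − 15.6 = -3.6
x=40: ŷ = -1.9 + 0.5·40 = 18.1; e = 16.3 − 18.1 = -1.8
x=45: ŷ = -1.9 + 0.5·45 = 20.6; e = 24.6 − 20.6 = 4
SSE = 3.24 + 1.44 + 2.56 + 12.96 + 3.24 + 16 = 39.44

SSE = 39.44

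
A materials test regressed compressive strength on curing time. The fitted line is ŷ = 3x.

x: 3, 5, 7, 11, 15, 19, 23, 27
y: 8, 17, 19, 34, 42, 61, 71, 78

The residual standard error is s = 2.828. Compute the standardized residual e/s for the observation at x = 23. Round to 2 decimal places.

ŷ = 3·23 = 69
e = 71 − 69 = 2
e/s = 2 / 2.828 = 0.71

0.71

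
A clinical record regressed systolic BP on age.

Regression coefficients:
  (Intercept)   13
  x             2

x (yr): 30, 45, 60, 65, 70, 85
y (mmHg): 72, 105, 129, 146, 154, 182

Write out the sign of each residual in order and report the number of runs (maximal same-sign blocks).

5 runs

x=30: ŷ = 13 + 2·30 = 73; r = 72 − 73 = -1
x=45: ŷ = 13 + 2·45 = 103; r = 105 − 103 = 2
x=60: ŷ = 13 + 2·60 = 133; r = 129 − 133 = -4
x=65: ŷ = 13 + 2·65 = 143; r = 146 − 143 = 3
x=70: ŷ = 13 + 2·70 = 153; r = 154 − 153 = 1
x=85: ŷ = 13 + 2·85 = 183; r = 182 − 183 = -1
Signs: − + − + + −
Runs: −×1, +×1, −×1, +×2, −×1 → 5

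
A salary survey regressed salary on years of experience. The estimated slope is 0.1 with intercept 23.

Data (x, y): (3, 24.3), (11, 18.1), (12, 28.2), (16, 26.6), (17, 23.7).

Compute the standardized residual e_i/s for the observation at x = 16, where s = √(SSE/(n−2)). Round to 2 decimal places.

0.45

x=3: ŷ = 23 + 0.1·3 = 23.3; e = 24.3 − 23.3 = 1
x=11: ŷ = 23 + 0.1·11 = 24.1; e = 18.1 − 24.1 = -6
x=12: ŷ = 23 + 0.1·12 = 24.2; e = 28.2 − 24.2 = 4
x=16: ŷ = 23 + 0.1·16 = 24.6; e = 26.6 − 24.6 = 2
x=17: ŷ = 23 + 0.1·17 = 24.7; e = 23.7 − 24.7 = -1
SSE = 1 + 36 + 16 + 4 + 1 = 58
s = √(58/3) = 4.39697
e/s = 2 / 4.39697 = 0.45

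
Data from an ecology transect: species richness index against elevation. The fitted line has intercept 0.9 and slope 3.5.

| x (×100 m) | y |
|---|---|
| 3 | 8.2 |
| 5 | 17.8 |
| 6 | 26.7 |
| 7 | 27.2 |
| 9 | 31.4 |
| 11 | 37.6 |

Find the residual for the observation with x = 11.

r = -1.8

ŷ = 0.9 + 3.5·11 = 39.4
r = 37.6 − 39.4 = -1.8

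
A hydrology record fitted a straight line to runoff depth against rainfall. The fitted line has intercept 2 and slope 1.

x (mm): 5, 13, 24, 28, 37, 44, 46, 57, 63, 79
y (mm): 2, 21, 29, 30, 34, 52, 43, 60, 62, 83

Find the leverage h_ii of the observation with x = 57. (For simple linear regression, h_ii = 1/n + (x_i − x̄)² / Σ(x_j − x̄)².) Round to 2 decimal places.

x̄ = (5 + 13 + 24 + 28 + 37 + 44 + 46 + 57 + 63 + 79)/10 = 39.6
Σ(x − x̄)² = 1197.16 + 707.56 + 243.36 + 134.56 + 6.76 + 19.36 + 40.96 + 302.76 + 547.56 + 1552.36 = 4752.4
h = 1/10 + (17.4)²/4752.4 = 0.1 + 0.0637068 = 0.16

h = 0.16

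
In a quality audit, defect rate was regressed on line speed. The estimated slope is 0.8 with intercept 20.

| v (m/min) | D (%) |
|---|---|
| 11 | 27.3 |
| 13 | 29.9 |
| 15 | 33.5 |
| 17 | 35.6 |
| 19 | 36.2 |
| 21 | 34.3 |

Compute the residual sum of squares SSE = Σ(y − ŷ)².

v=11: D̂ = 20 + 0.8·11 = 28.8; e = 27.3 − 28.8 = -1.5
v=13: D̂ = 20 + 0.8·13 = 30.4; e = 29.9 − 30.4 = -0.5
v=15: D̂ = 20 + 0.8·15 = 32; e = 33.5 − 32 = 1.5
v=17: D̂ = 20 + 0.8·17 = 33.6; e = 35.6 − 33.6 = 2
v=19: D̂ = 20 + 0.8·19 = 35.2; e = 36.2 − 35.2 = 1
v=21: D̂ = 20 + 0.8·21 = 36.8; e = 34.3 − 36.8 = -2.5
SSE = 2.25 + 0.25 + 2.25 + 4 + 1 + 6.25 = 16

SSE = 16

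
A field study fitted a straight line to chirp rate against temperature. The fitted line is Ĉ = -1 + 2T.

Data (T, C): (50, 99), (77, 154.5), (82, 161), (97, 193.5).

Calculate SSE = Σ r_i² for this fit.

SSE = 6.5

T=50: Ĉ = -1 + 2·50 = 99; r = 99 − 99 = 0
T=77: Ĉ = -1 + 2·77 = 153; r = 154.5 − 153 = 1.5
T=82: Ĉ = -1 + 2·82 = 163; r = 161 − 163 = -2
T=97: Ĉ = -1 + 2·97 = 193; r = 193.5 − 193 = 0.5
SSE = 0 + 2.25 + 4 + 0.25 = 6.5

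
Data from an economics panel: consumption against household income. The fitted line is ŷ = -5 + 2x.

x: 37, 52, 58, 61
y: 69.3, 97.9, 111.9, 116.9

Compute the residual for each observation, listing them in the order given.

0.3, -1.1, 0.9, -0.1

x=37: ŷ = -5 + 2·37 = 69; e = 69.3 − 69 = 0.3
x=52: ŷ = -5 + 2·52 = 99; e = 97.9 − 99 = -1.1
x=58: ŷ = -5 + 2·58 = 111; e = 111.9 − 111 = 0.9
x=61: ŷ = -5 + 2·61 = 117; e = 116.9 − 117 = -0.1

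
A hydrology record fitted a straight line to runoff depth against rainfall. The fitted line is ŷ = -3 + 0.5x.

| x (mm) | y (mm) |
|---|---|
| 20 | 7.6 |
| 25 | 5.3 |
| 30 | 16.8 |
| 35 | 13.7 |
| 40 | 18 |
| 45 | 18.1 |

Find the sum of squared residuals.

x=20: ŷ = -3 + 0.5·20 = 7; r = 7.6 − 7 = 0.6
x=25: ŷ = -3 + 0.5·25 = 9.5; r = 5.3 − 9.5 = -4.2
x=30: ŷ = -3 + 0.5·30 = 12; r = 16.8 − 12 = 4.8
x=35: ŷ = -3 + 0.5·35 = 14.5; r = 13.7 − 14.5 = -0.8
x=40: ŷ = -3 + 0.5·40 = 17; r = 18 − 17 = 1
x=45: ŷ = -3 + 0.5·45 = 19.5; r = 18.1 − 19.5 = -1.4
SSE = 0.36 + 17.64 + 23.04 + 0.64 + 1 + 1.96 = 44.64

SSE = 44.64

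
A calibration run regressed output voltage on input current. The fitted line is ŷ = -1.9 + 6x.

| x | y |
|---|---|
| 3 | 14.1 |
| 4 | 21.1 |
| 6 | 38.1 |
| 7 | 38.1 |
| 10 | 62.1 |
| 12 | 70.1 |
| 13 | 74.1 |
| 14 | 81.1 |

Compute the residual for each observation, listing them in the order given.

x=3: ŷ = -1.9 + 6·3 = 16.1; e = 14.1 − 16.1 = -2
x=4: ŷ = -1.9 + 6·4 = 22.1; e = 21.1 − 22.1 = -1
x=6: ŷ = -1.9 + 6·6 = 34.1; e = 38.1 − 34.1 = 4
x=7: ŷ = -1.9 + 6·7 = 40.1; e = 38.1 − 40.1 = -2
x=10: ŷ = -1.9 + 6·10 = 58.1; e = 62.1 − 58.1 = 4
x=12: ŷ = -1.9 + 6·12 = 70.1; e = 70.1 − 70.1 = 0
x=13: ŷ = -1.9 + 6·13 = 76.1; e = 74.1 − 76.1 = -2
x=14: ŷ = -1.9 + 6·14 = 82.1; e = 81.1 − 82.1 = -1

-2, -1, 4, -2, 4, 0, -2, -1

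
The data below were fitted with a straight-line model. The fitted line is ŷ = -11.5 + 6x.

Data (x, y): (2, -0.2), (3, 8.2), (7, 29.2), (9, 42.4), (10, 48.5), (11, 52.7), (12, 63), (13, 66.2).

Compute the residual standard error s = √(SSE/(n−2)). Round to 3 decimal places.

x=2: ŷ = -11.5 + 6·2 = 0.5; e = -0.2 − 0.5 = -0.7
x=3: ŷ = -11.5 + 6·3 = 6.5; e = 8.2 − 6.5 = 1.7
x=7: ŷ = -11.5 + 6·7 = 30.5; e = 29.2 − 30.5 = -1.3
x=9: ŷ = -11.5 + 6·9 = 42.5; e = 42.4 − 42.5 = -0.1
x=10: ŷ = -11.5 + 6·10 = 48.5; e = 48.5 − 48.5 = 0
x=11: ŷ = -11.5 + 6·11 = 54.5; e = 52.7 − 54.5 = -1.8
x=12: ŷ = -11.5 + 6·12 = 60.5; e = 63 − 60.5 = 2.5
x=13: ŷ = -11.5 + 6·13 = 66.5; e = 66.2 − 66.5 = -0.3
SSE = 0.49 + 2.89 + 1.69 + 0.01 + 0 + 3.24 + 6.25 + 0.09 = 14.66
s = √(14.66/6) = √2.44333 ≈ 1.563

s = 1.563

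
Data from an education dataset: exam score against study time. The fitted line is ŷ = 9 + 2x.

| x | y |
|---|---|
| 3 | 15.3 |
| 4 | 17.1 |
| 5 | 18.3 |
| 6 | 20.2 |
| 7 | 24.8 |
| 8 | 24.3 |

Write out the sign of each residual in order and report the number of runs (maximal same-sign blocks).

4 runs

x=3: ŷ = 9 + 2·3 = 15; e = 15.3 − 15 = 0.3
x=4: ŷ = 9 + 2·4 = 17; e = 17.1 − 17 = 0.1
x=5: ŷ = 9 + 2·5 = 19; e = 18.3 − 19 = -0.7
x=6: ŷ = 9 + 2·6 = 21; e = 20.2 − 21 = -0.8
x=7: ŷ = 9 + 2·7 = 23; e = 24.8 − 23 = 1.8
x=8: ŷ = 9 + 2·8 = 25; e = 24.3 − 25 = -0.7
Signs: + + − − + −
Runs: +×2, −×2, +×1, −×1 → 4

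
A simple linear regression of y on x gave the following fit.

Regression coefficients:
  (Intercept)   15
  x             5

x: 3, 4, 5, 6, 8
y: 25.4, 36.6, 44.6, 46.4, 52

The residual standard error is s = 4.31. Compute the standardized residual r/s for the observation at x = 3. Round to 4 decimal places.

-1.0673

ŷ = 15 + 5·3 = 30
r = 25.4 − 30 = -4.6
r/s = -4.6 / 4.31 = -1.0673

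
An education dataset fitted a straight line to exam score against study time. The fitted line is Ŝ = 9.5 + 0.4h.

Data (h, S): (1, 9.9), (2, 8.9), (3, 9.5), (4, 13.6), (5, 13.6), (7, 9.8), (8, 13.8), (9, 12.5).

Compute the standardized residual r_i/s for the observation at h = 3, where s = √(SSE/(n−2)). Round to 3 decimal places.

-0.628

h=1: Ŝ = 9.5 + 0.4·1 = 9.9; r = 9.9 − 9.9 = 0
h=2: Ŝ = 9.5 + 0.4·2 = 10.3; r = 8.9 − 10.3 = -1.4
h=3: Ŝ = 9.5 + 0.4·3 = 10.7; r = 9.5 − 10.7 = -1.2
h=4: Ŝ = 9.5 + 0.4·4 = 11.1; r = 13.6 − 11.1 = 2.5
h=5: Ŝ = 9.5 + 0.4·5 = 11.5; r = 13.6 − 11.5 = 2.1
h=7: Ŝ = 9.5 + 0.4·7 = 12.3; r = 9.8 − 12.3 = -2.5
h=8: Ŝ = 9.5 + 0.4·8 = 12.7; r = 13.8 − 12.7 = 1.1
h=9: Ŝ = 9.5 + 0.4·9 = 13.1; r = 12.5 − 13.1 = -0.6
SSE = 0 + 1.96 + 1.44 + 6.25 + 4.41 + 6.25 + 1.21 + 0.36 = 21.88
s = √(21.88/6) = 1.90962
r/s = -1.2 / 1.90962 = -0.628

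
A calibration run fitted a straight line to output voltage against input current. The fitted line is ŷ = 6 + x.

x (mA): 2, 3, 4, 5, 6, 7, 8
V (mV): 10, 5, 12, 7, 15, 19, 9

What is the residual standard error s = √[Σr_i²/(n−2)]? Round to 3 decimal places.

s = 4.690

x=2: ŷ = 6 + 2 = 8; r = 10 − 8 = 2
x=3: ŷ = 6 + 3 = 9; r = 5 − 9 = -4
x=4: ŷ = 6 + 4 = 10; r = 12 − 10 = 2
x=5: ŷ = 6 + 5 = 11; r = 7 − 11 = -4
x=6: ŷ = 6 + 6 = 12; r = 15 − 12 = 3
x=7: ŷ = 6 + 7 = 13; r = 19 − 13 = 6
x=8: ŷ = 6 + 8 = 14; r = 9 − 14 = -5
SSE = 4 + 16 + 4 + 16 + 9 + 36 + 25 = 110
s = √(110/5) = √22 ≈ 4.690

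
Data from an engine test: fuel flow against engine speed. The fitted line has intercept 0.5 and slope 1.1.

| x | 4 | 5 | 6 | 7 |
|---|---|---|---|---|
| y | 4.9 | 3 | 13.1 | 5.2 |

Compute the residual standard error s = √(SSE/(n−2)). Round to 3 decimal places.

x=4: ŷ = 0.5 + 1.1·4 = 4.9; r = 4.9 − 4.9 = 0
x=5: ŷ = 0.5 + 1.1·5 = 6; r = 3 − 6 = -3
x=6: ŷ = 0.5 + 1.1·6 = 7.1; r = 13.1 − 7.1 = 6
x=7: ŷ = 0.5 + 1.1·7 = 8.2; r = 5.2 − 8.2 = -3
SSE = 0 + 9 + 36 + 9 = 54
s = √(54/2) = √27 ≈ 5.196

s = 5.196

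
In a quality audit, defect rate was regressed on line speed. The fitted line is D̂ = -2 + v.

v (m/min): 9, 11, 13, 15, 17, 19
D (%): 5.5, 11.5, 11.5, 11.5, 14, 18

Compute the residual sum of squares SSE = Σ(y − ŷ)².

SSE = 13

v=9: D̂ = -2 + 9 = 7; r = 5.5 − 7 = -1.5
v=11: D̂ = -2 + 11 = 9; r = 11.5 − 9 = 2.5
v=13: D̂ = -2 + 13 = 11; r = 11.5 − 11 = 0.5
v=15: D̂ = -2 + 15 = 13; r = 11.5 − 13 = -1.5
v=17: D̂ = -2 + 17 = 15; r = 14 − 15 = -1
v=19: D̂ = -2 + 19 = 17; r = 18 − 17 = 1
SSE = 2.25 + 6.25 + 0.25 + 2.25 + 1 + 1 = 13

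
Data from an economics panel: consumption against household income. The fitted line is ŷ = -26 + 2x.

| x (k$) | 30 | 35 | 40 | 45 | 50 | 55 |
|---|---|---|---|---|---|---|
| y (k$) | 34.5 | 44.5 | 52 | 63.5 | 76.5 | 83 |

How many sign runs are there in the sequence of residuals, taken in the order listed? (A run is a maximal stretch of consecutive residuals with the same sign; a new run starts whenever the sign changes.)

x=30: ŷ = -26 + 2·30 = 34; e = 34.5 − 34 = 0.5
x=35: ŷ = -26 + 2·35 = 44; e = 44.5 − 44 = 0.5
x=40: ŷ = -26 + 2·40 = 54; e = 52 − 54 = -2
x=45: ŷ = -26 + 2·45 = 64; e = 63.5 − 64 = -0.5
x=50: ŷ = -26 + 2·50 = 74; e = 76.5 − 74 = 2.5
x=55: ŷ = -26 + 2·55 = 84; e = 83 − 84 = -1
Signs: + + − − + −
Runs: +×2, −×2, +×1, −×1 → 4

4 runs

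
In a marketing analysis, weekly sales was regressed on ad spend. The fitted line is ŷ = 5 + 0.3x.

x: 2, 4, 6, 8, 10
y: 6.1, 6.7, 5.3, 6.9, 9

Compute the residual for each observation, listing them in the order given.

0.5, 0.5, -1.5, -0.5, 1

x=2: ŷ = 5 + 0.3·2 = 5.6; r = 6.1 − 5.6 = 0.5
x=4: ŷ = 5 + 0.3·4 = 6.2; r = 6.7 − 6.2 = 0.5
x=6: ŷ = 5 + 0.3·6 = 6.8; r = 5.3 − 6.8 = -1.5
x=8: ŷ = 5 + 0.3·8 = 7.4; r = 6.9 − 7.4 = -0.5
x=10: ŷ = 5 + 0.3·10 = 8; r = 9 − 8 = 1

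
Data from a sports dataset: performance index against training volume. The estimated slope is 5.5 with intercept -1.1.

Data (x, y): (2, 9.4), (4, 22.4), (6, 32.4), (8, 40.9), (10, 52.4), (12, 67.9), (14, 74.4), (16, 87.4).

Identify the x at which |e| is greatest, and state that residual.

x = 12, e = 3

x=2: ŷ = -1.1 + 5.5·2 = 9.9; e = 9.4 − 9.9 = -0.5
x=4: ŷ = -1.1 + 5.5·4 = 20.9; e = 22.4 − 20.9 = 1.5
x=6: ŷ = -1.1 + 5.5·6 = 31.9; e = 32.4 − 31.9 = 0.5
x=8: ŷ = -1.1 + 5.5·8 = 42.9; e = 40.9 − 42.9 = -2
x=10: ŷ = -1.1 + 5.5·10 = 53.9; e = 52.4 − 53.9 = -1.5
x=12: ŷ = -1.1 + 5.5·12 = 64.9; e = 67.9 − 64.9 = 3
x=14: ŷ = -1.1 + 5.5·14 = 75.9; e = 74.4 − 75.9 = -1.5
x=16: ŷ = -1.1 + 5.5·16 = 86.9; e = 87.4 − 86.9 = 0.5
Largest |e| is 3 at x = 12, residual 3.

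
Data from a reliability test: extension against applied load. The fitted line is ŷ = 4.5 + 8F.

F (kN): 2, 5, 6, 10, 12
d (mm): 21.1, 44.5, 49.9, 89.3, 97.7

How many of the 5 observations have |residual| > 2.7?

2

F=2: ŷ = 4.5 + 8·2 = 20.5; e = 21.1 − 20.5 = 0.6
F=5: ŷ = 4.5 + 8·5 = 44.5; e = 44.5 − 44.5 = 0
F=6: ŷ = 4.5 + 8·6 = 52.5; e = 49.9 − 52.5 = -2.6
F=10: ŷ = 4.5 + 8·10 = 84.5; e = 89.3 − 84.5 = 4.8
F=12: ŷ = 4.5 + 8·12 = 100.5; e = 97.7 − 100.5 = -2.8
|e| > 2.7: F=10 (|e|=4.8), F=12 (|e|=2.8) → 2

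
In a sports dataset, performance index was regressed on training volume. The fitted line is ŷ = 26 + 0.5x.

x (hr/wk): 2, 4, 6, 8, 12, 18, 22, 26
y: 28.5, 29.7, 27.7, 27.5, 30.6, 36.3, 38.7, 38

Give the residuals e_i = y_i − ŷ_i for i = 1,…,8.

1.5, 1.7, -1.3, -2.5, -1.4, 1.3, 1.7, -1

x=2: ŷ = 26 + 0.5·2 = 27; e = 28.5 − 27 = 1.5
x=4: ŷ = 26 + 0.5·4 = 28; e = 29.7 − 28 = 1.7
x=6: ŷ = 26 + 0.5·6 = 29; e = 27.7 − 29 = -1.3
x=8: ŷ = 26 + 0.5·8 = 30; e = 27.5 − 30 = -2.5
x=12: ŷ = 26 + 0.5·12 = 32; e = 30.6 − 32 = -1.4
x=18: ŷ = 26 + 0.5·18 = 35; e = 36.3 − 35 = 1.3
x=22: ŷ = 26 + 0.5·22 = 37; e = 38.7 − 37 = 1.7
x=26: ŷ = 26 + 0.5·26 = 39; e = 38 − 39 = -1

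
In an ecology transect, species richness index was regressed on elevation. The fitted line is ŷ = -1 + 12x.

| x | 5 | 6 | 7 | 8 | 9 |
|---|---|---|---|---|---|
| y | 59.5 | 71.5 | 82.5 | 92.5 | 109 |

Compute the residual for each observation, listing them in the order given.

x=5: ŷ = -1 + 12·5 = 59; r = 59.5 − 59 = 0.5
x=6: ŷ = -1 + 12·6 = 71; r = 71.5 − 71 = 0.5
x=7: ŷ = -1 + 12·7 = 83; r = 82.5 − 83 = -0.5
x=8: ŷ = -1 + 12·8 = 95; r = 92.5 − 95 = -2.5
x=9: ŷ = -1 + 12·9 = 107; r = 109 − 107 = 2

0.5, 0.5, -0.5, -2.5, 2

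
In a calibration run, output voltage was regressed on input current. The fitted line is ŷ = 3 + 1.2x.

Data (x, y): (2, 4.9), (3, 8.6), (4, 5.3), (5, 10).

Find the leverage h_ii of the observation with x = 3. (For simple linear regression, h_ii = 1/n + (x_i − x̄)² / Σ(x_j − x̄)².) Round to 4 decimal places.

x̄ = (2 + 3 + 4 + 5)/4 = 3.5
Σ(x − x̄)² = 2.25 + 0.25 + 0.25 + 2.25 = 5
h = 1/4 + (-0.5)²/5 = 0.25 + 0.05 = 0.3000

h = 0.3000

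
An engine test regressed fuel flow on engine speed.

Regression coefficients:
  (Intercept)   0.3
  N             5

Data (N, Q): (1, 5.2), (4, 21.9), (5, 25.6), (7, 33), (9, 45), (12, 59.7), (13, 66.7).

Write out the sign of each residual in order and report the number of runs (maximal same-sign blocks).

N=1: Q̂ = 0.3 + 5·1 = 5.3; e = 5.2 − 5.3 = -0.1
N=4: Q̂ = 0.3 + 5·4 = 20.3; e = 21.9 − 20.3 = 1.6
N=5: Q̂ = 0.3 + 5·5 = 25.3; e = 25.6 − 25.3 = 0.3
N=7: Q̂ = 0.3 + 5·7 = 35.3; e = 33 − 35.3 = -2.3
N=9: Q̂ = 0.3 + 5·9 = 45.3; e = 45 − 45.3 = -0.3
N=12: Q̂ = 0.3 + 5·12 = 60.3; e = 59.7 − 60.3 = -0.6
N=13: Q̂ = 0.3 + 5·13 = 65.3; e = 66.7 − 65.3 = 1.4
Signs: − + + − − − +
Runs: −×1, +×2, −×3, +×1 → 4

4 runs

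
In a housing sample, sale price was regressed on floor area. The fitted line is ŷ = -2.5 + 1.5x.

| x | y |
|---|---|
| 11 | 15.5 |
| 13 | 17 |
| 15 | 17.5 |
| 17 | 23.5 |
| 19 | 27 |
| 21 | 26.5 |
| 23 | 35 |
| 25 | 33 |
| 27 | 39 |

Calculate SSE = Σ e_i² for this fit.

SSE = 30

x=11: ŷ = -2.5 + 1.5·11 = 14; e = 15.5 − 14 = 1.5
x=13: ŷ = -2.5 + 1.5·13 = 17; e = 17 − 17 = 0
x=15: ŷ = -2.5 + 1.5·15 = 20; e = 17.5 − 20 = -2.5
x=17: ŷ = -2.5 + 1.5·17 = 23; e = 23.5 − 23 = 0.5
x=19: ŷ = -2.5 + 1.5·19 = 26; e = 27 − 26 = 1
x=21: ŷ = -2.5 + 1.5·21 = 29; e = 26.5 − 29 = -2.5
x=23: ŷ = -2.5 + 1.5·23 = 32; e = 35 − 32 = 3
x=25: ŷ = -2.5 + 1.5·25 = 35; e = 33 − 35 = -2
x=27: ŷ = -2.5 + 1.5·27 = 38; e = 39 − 38 = 1
SSE = 2.25 + 0 + 6.25 + 0.25 + 1 + 6.25 + 9 + 4 + 1 = 30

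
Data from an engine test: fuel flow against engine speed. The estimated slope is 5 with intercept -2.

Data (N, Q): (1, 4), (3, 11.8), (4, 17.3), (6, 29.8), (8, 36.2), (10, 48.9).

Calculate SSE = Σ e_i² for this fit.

N=1: ŷ = -2 + 5·1 = 3; e = 4 − 3 = 1
N=3: ŷ = -2 + 5·3 = 13; e = 11.8 − 13 = -1.2
N=4: ŷ = -2 + 5·4 = 18; e = 17.3 − 18 = -0.7
N=6: ŷ = -2 + 5·6 = 28; e = 29.8 − 28 = 1.8
N=8: ŷ = -2 + 5·8 = 38; e = 36.2 − 38 = -1.8
N=10: ŷ = -2 + 5·10 = 48; e = 48.9 − 48 = 0.9
SSE = 1 + 1.44 + 0.49 + 3.24 + 3.24 + 0.81 = 10.22

SSE = 10.22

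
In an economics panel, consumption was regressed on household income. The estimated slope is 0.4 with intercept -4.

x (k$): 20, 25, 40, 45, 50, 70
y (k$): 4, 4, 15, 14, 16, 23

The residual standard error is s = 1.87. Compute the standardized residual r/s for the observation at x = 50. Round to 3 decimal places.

ŷ = -4 + 0.4·50 = 16
r = 16 − 16 = 0
r/s = 0 / 1.87 = 0.000

0.000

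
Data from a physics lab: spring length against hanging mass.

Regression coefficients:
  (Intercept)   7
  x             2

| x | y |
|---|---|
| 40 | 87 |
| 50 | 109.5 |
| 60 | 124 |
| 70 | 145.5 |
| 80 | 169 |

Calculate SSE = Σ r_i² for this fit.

SSE = 21.5

x=40: ŷ = 7 + 2·40 = 87; r = 87 − 87 = 0
x=50: ŷ = 7 + 2·50 = 107; r = 109.5 − 107 = 2.5
x=60: ŷ = 7 + 2·60 = 127; r = 124 − 127 = -3
x=70: ŷ = 7 + 2·70 = 147; r = 145.5 − 147 = -1.5
x=80: ŷ = 7 + 2·80 = 167; r = 169 − 167 = 2
SSE = 0 + 6.25 + 9 + 2.25 + 4 = 21.5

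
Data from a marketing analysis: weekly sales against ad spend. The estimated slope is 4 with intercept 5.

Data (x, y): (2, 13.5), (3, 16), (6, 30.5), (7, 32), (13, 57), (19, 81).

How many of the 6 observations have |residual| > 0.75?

3

x=2: ŷ = 5 + 4·2 = 13; r = 13.5 − 13 = 0.5
x=3: ŷ = 5 + 4·3 = 17; r = 16 − 17 = -1
x=6: ŷ = 5 + 4·6 = 29; r = 30.5 − 29 = 1.5
x=7: ŷ = 5 + 4·7 = 33; r = 32 − 33 = -1
x=13: ŷ = 5 + 4·13 = 57; r = 57 − 57 = 0
x=19: ŷ = 5 + 4·19 = 81; r = 81 − 81 = 0
|r| > 0.75: x=3 (|r|=1), x=6 (|r|=1.5), x=7 (|r|=1) → 3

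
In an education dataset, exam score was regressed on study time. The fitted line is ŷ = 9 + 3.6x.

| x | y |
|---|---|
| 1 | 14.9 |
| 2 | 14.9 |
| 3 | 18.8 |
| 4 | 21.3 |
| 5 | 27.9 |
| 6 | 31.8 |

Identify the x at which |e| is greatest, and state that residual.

x=1: ŷ = 9 + 3.6·1 = 12.6; e = 14.9 − 12.6 = 2.3
x=2: ŷ = 9 + 3.6·2 = 16.2; e = 14.9 − 16.2 = -1.3
x=3: ŷ = 9 + 3.6·3 = 19.8; e = 18.8 − 19.8 = -1
x=4: ŷ = 9 + 3.6·4 = 23.4; e = 21.3 − 23.4 = -2.1
x=5: ŷ = 9 + 3.6·5 = 27; e = 27.9 − 27 = 0.9
x=6: ŷ = 9 + 3.6·6 = 30.6; e = 31.8 − 30.6 = 1.2
Largest |e| is 2.3 at x = 1, residual 2.3.

x = 1, e = 2.3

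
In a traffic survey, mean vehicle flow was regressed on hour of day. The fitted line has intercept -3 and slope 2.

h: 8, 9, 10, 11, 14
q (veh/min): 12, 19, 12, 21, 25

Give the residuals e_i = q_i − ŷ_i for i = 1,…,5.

h=8: ŷ = -3 + 2·8 = 13; e = 12 − 13 = -1
h=9: ŷ = -3 + 2·9 = 15; e = 19 − 15 = 4
h=10: ŷ = -3 + 2·10 = 17; e = 12 − 17 = -5
h=11: ŷ = -3 + 2·11 = 19; e = 21 − 19 = 2
h=14: ŷ = -3 + 2·14 = 25; e = 25 − 25 = 0

-1, 4, -5, 2, 0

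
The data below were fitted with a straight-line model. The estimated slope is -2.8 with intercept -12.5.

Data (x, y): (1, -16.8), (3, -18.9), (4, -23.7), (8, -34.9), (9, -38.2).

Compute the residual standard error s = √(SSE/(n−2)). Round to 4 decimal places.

x=1: ŷ = -12.5 − 2.8·1 = -15.3; r = -16.8 − (-15.3) = -1.5
x=3: ŷ = -12.5 − 2.8·3 = -20.9; r = -18.9 − (-20.9) = 2
x=4: ŷ = -12.5 − 2.8·4 = -23.7; r = -23.7 − (-23.7) = 0
x=8: ŷ = -12.5 − 2.8·8 = -34.9; r = -34.9 − (-34.9) = 0
x=9: ŷ = -12.5 − 2.8·9 = -37.7; r = -38.2 − (-37.7) = -0.5
SSE = 2.25 + 4 + 0 + 0 + 0.25 = 6.5
s = √(6.5/3) = √2.16667 ≈ 1.4720

s = 1.4720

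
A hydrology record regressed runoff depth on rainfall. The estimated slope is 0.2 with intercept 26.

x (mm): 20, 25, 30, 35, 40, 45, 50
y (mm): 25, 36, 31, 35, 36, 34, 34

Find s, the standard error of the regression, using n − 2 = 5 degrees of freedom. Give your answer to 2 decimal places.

x=20: ŷ = 26 + 0.2·20 = 30; e = 25 − 30 = -5
x=25: ŷ = 26 + 0.2·25 = 31; e = 36 − 31 = 5
x=30: ŷ = 26 + 0.2·30 = 32; e = 31 − 32 = -1
x=35: ŷ = 26 + 0.2·35 = 33; e = 35 − 33 = 2
x=40: ŷ = 26 + 0.2·40 = 34; e = 36 − 34 = 2
x=45: ŷ = 26 + 0.2·45 = 35; e = 34 − 35 = -1
x=50: ŷ = 26 + 0.2·50 = 36; e = 34 − 36 = -2
SSE = 25 + 25 + 1 + 4 + 4 + 1 + 4 = 64
s = √(64/5) = √12.8 ≈ 3.58

s = 3.58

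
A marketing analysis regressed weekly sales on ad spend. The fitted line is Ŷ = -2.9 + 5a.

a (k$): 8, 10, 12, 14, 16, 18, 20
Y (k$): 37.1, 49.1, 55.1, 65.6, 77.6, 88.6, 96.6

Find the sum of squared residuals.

SSE = 13

a=8: Ŷ = -2.9 + 5·8 = 37.1; e = 37.1 − 37.1 = 0
a=10: Ŷ = -2.9 + 5·10 = 47.1; e = 49.1 − 47.1 = 2
a=12: Ŷ = -2.9 + 5·12 = 57.1; e = 55.1 − 57.1 = -2
a=14: Ŷ = -2.9 + 5·14 = 67.1; e = 65.6 − 67.1 = -1.5
a=16: Ŷ = -2.9 + 5·16 = 77.1; e = 77.6 − 77.1 = 0.5
a=18: Ŷ = -2.9 + 5·18 = 87.1; e = 88.6 − 87.1 = 1.5
a=20: Ŷ = -2.9 + 5·20 = 97.1; e = 96.6 − 97.1 = -0.5
SSE = 0 + 4 + 4 + 2.25 + 0.25 + 2.25 + 0.25 = 13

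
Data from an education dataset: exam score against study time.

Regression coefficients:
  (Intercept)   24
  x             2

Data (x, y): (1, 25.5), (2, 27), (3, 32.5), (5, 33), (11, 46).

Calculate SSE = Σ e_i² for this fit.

x=1: ŷ = 24 + 2·1 = 26; e = 25.5 − 26 = -0.5
x=2: ŷ = 24 + 2·2 = 28; e = 27 − 28 = -1
x=3: ŷ = 24 + 2·3 = 30; e = 32.5 − 30 = 2.5
x=5: ŷ = 24 + 2·5 = 34; e = 33 − 34 = -1
x=11: ŷ = 24 + 2·11 = 46; e = 46 − 46 = 0
SSE = 0.25 + 1 + 6.25 + 1 + 0 = 8.5

SSE = 8.5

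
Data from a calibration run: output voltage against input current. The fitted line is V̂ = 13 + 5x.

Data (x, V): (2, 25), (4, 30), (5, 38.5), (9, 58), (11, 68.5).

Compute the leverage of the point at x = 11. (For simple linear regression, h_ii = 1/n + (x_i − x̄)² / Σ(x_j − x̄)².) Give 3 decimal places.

x̄ = (2 + 4 + 5 + 9 + 11)/5 = 6.2
Σ(x − x̄)² = 17.64 + 4.84 + 1.44 + 7.84 + 23.04 = 54.8
h = 1/5 + (4.8)²/54.8 = 0.2 + 0.420438 = 0.620

h = 0.620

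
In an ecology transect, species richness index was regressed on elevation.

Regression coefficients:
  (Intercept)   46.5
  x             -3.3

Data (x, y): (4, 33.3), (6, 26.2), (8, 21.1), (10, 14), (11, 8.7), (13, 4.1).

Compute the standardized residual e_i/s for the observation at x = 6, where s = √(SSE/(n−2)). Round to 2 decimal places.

-0.50

x=4: ŷ = 46.5 − 3.3·4 = 33.3; e = 33.3 − 33.3 = 0
x=6: ŷ = 46.5 − 3.3·6 = 26.7; e = 26.2 − 26.7 = -0.5
x=8: ŷ = 46.5 − 3.3·8 = 20.1; e = 21.1 − 20.1 = 1
x=10: ŷ = 46.5 − 3.3·10 = 13.5; e = 14 − 13.5 = 0.5
x=11: ŷ = 46.5 − 3.3·11 = 10.2; e = 8.7 − 10.2 = -1.5
x=13: ŷ = 46.5 − 3.3·13 = 3.6; e = 4.1 − 3.6 = 0.5
SSE = 0 + 0.25 + 1 + 0.25 + 2.25 + 0.25 = 4
s = √(4/4) = 1
e/s = -0.5 / 1 = -0.50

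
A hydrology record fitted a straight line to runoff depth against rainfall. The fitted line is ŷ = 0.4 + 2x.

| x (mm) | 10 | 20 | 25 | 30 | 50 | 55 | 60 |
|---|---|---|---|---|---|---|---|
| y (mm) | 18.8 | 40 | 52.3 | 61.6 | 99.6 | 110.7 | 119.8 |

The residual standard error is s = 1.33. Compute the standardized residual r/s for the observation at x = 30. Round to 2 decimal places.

0.90

ŷ = 0.4 + 2·30 = 60.4
r = 61.6 − 60.4 = 1.2
r/s = 1.2 / 1.33 = 0.90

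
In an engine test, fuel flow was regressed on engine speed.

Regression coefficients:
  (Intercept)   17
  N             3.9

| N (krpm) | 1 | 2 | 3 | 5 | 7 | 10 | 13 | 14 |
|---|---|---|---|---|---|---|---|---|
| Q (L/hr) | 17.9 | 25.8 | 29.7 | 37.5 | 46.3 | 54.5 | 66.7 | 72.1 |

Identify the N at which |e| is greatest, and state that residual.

N=1: ŷ = 17 + 3.9·1 = 20.9; e = 17.9 − 20.9 = -3
N=2: ŷ = 17 + 3.9·2 = 24.8; e = 25.8 − 24.8 = 1
N=3: ŷ = 17 + 3.9·3 = 28.7; e = 29.7 − 28.7 = 1
N=5: ŷ = 17 + 3.9·5 = 36.5; e = 37.5 − 36.5 = 1
N=7: ŷ = 17 + 3.9·7 = 44.3; e = 46.3 − 44.3 = 2
N=10: ŷ = 17 + 3.9·10 = 56; e = 54.5 − 56 = -1.5
N=13: ŷ = 17 + 3.9·13 = 67.7; e = 66.7 − 67.7 = -1
N=14: ŷ = 17 + 3.9·14 = 71.6; e = 72.1 − 71.6 = 0.5
Largest |e| is 3 at N = 1, residual -3.

N = 1, e = -3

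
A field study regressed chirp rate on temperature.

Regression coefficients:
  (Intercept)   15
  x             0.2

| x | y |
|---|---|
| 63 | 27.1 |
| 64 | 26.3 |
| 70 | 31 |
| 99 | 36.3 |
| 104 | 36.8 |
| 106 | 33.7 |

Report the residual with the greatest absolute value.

r = -2.5

x=63: ŷ = 15 + 0.2·63 = 27.6; r = 27.1 − 27.6 = -0.5
x=64: ŷ = 15 + 0.2·64 = 27.8; r = 26.3 − 27.8 = -1.5
x=70: ŷ = 15 + 0.2·70 = 29; r = 31 − 29 = 2
x=99: ŷ = 15 + 0.2·99 = 34.8; r = 36.3 − 34.8 = 1.5
x=104: ŷ = 15 + 0.2·104 = 35.8; r = 36.8 − 35.8 = 1
x=106: ŷ = 15 + 0.2·106 = 36.2; r = 33.7 − 36.2 = -2.5
Largest |r| is 2.5 at x = 106, residual -2.5.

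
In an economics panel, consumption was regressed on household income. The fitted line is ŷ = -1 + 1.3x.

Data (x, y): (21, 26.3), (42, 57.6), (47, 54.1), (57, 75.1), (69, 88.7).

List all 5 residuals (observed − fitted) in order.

0, 4, -6, 2, 0

x=21: ŷ = -1 + 1.3·21 = 26.3; e = 26.3 − 26.3 = 0
x=42: ŷ = -1 + 1.3·42 = 53.6; e = 57.6 − 53.6 = 4
x=47: ŷ = -1 + 1.3·47 = 60.1; e = 54.1 − 60.1 = -6
x=57: ŷ = -1 + 1.3·57 = 73.1; e = 75.1 − 73.1 = 2
x=69: ŷ = -1 + 1.3·69 = 88.7; e = 88.7 − 88.7 = 0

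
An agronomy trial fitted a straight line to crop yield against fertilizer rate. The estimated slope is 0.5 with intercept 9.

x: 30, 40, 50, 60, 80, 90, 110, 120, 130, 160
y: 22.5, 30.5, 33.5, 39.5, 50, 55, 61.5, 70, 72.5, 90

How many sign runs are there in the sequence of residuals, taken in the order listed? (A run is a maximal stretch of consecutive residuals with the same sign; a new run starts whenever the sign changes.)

x=30: ŷ = 9 + 0.5·30 = 24; e = 22.5 − 24 = -1.5
x=40: ŷ = 9 + 0.5·40 = 29; e = 30.5 − 29 = 1.5
x=50: ŷ = 9 + 0.5·50 = 34; e = 33.5 − 34 = -0.5
x=60: ŷ = 9 + 0.5·60 = 39; e = 39.5 − 39 = 0.5
x=80: ŷ = 9 + 0.5·80 = 49; e = 50 − 49 = 1
x=90: ŷ = 9 + 0.5·90 = 54; e = 55 − 54 = 1
x=110: ŷ = 9 + 0.5·110 = 64; e = 61.5 − 64 = -2.5
x=120: ŷ = 9 + 0.5·120 = 69; e = 70 − 69 = 1
x=130: ŷ = 9 + 0.5·130 = 74; e = 72.5 − 74 = -1.5
x=160: ŷ = 9 + 0.5·160 = 89; e = 90 − 89 = 1
Signs: − + − + + + − + − +
Runs: −×1, +×1, −×1, +×3, −×1, +×1, −×1, +×1 → 8

8 runs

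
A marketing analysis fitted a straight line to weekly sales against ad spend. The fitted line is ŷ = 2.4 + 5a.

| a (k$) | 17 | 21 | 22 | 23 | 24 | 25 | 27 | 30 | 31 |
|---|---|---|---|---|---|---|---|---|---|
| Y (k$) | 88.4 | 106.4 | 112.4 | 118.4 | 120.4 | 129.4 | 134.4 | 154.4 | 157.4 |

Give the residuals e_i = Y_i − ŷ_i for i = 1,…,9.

a=17: ŷ = 2.4 + 5·17 = 87.4; e = 88.4 − 87.4 = 1
a=21: ŷ = 2.4 + 5·21 = 107.4; e = 106.4 − 107.4 = -1
a=22: ŷ = 2.4 + 5·22 = 112.4; e = 112.4 − 112.4 = 0
a=23: ŷ = 2.4 + 5·23 = 117.4; e = 118.4 − 117.4 = 1
a=24: ŷ = 2.4 + 5·24 = 122.4; e = 120.4 − 122.4 = -2
a=25: ŷ = 2.4 + 5·25 = 127.4; e = 129.4 − 127.4 = 2
a=27: ŷ = 2.4 + 5·27 = 137.4; e = 134.4 − 137.4 = -3
a=30: ŷ = 2.4 + 5·30 = 152.4; e = 154.4 − 152.4 = 2
a=31: ŷ = 2.4 + 5·31 = 157.4; e = 157.4 − 157.4 = 0

1, -1, 0, 1, -2, 2, -3, 2, 0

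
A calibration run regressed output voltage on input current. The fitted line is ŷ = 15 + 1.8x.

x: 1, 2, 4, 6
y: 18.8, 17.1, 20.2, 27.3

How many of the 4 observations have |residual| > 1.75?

2

x=1: ŷ = 15 + 1.8·1 = 16.8; r = 18.8 − 16.8 = 2
x=2: ŷ = 15 + 1.8·2 = 18.6; r = 17.1 − 18.6 = -1.5
x=4: ŷ = 15 + 1.8·4 = 22.2; r = 20.2 − 22.2 = -2
x=6: ŷ = 15 + 1.8·6 = 25.8; r = 27.3 − 25.8 = 1.5
|r| > 1.75: x=1 (|r|=2), x=4 (|r|=2) → 2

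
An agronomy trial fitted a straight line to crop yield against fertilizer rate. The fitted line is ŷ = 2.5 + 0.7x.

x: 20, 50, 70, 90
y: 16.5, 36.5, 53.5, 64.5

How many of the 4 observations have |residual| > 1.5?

1

x=20: ŷ = 2.5 + 0.7·20 = 16.5; r = 16.5 − 16.5 = 0
x=50: ŷ = 2.5 + 0.7·50 = 37.5; r = 36.5 − 37.5 = -1
x=70: ŷ = 2.5 + 0.7·70 = 51.5; r = 53.5 − 51.5 = 2
x=90: ŷ = 2.5 + 0.7·90 = 65.5; r = 64.5 − 65.5 = -1
|r| > 1.5: x=70 (|r|=2) → 1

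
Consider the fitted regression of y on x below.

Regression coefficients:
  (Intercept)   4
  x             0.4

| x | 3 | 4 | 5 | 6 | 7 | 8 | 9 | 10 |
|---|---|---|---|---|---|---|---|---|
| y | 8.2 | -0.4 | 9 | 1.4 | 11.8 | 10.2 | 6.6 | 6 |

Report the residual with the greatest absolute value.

e = -6

x=3: ŷ = 4 + 0.4·3 = 5.2; e = 8.2 − 5.2 = 3
x=4: ŷ = 4 + 0.4·4 = 5.6; e = -0.4 − 5.6 = -6
x=5: ŷ = 4 + 0.4·5 = 6; e = 9 − 6 = 3
x=6: ŷ = 4 + 0.4·6 = 6.4; e = 1.4 − 6.4 = -5
x=7: ŷ = 4 + 0.4·7 = 6.8; e = 11.8 − 6.8 = 5
x=8: ŷ = 4 + 0.4·8 = 7.2; e = 10.2 − 7.2 = 3
x=9: ŷ = 4 + 0.4·9 = 7.6; e = 6.6 − 7.6 = -1
x=10: ŷ = 4 + 0.4·10 = 8; e = 6 − 8 = -2
Largest |e| is 6 at x = 4, residual -6.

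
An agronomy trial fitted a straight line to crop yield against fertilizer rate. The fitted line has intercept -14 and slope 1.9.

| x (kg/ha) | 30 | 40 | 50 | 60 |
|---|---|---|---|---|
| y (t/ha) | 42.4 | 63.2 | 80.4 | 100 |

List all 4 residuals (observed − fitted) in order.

x=30: ŷ = -14 + 1.9·30 = 43; e = 42.4 − 43 = -0.6
x=40: ŷ = -14 + 1.9·40 = 62; e = 63.2 − 62 = 1.2
x=50: ŷ = -14 + 1.9·50 = 81; e = 80.4 − 81 = -0.6
x=60: ŷ = -14 + 1.9·60 = 100; e = 100 − 100 = 0

-0.6, 1.2, -0.6, 0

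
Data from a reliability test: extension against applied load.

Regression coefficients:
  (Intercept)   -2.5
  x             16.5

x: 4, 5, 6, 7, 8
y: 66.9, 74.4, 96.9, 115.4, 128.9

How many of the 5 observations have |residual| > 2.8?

x=4: ŷ = -2.5 + 16.5·4 = 63.5; r = 66.9 − 63.5 = 3.4
x=5: ŷ = -2.5 + 16.5·5 = 80; r = 74.4 − 80 = -5.6
x=6: ŷ = -2.5 + 16.5·6 = 96.5; r = 96.9 − 96.5 = 0.4
x=7: ŷ = -2.5 + 16.5·7 = 113; r = 115.4 − 113 = 2.4
x=8: ŷ = -2.5 + 16.5·8 = 129.5; r = 128.9 − 129.5 = -0.6
|r| > 2.8: x=4 (|r|=3.4), x=5 (|r|=5.6) → 2

2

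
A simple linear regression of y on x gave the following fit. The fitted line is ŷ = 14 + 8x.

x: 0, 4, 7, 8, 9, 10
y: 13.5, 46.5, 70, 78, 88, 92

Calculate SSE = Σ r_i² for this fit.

x=0: ŷ = 14 + 8·0 = 14; r = 13.5 − 14 = -0.5
x=4: ŷ = 14 + 8·4 = 46; r = 46.5 − 46 = 0.5
x=7: ŷ = 14 + 8·7 = 70; r = 70 − 70 = 0
x=8: ŷ = 14 + 8·8 = 78; r = 78 − 78 = 0
x=9: ŷ = 14 + 8·9 = 86; r = 88 − 86 = 2
x=10: ŷ = 14 + 8·10 = 94; r = 92 − 94 = -2
SSE = 0.25 + 0.25 + 0 + 0 + 4 + 4 = 8.5

SSE = 8.5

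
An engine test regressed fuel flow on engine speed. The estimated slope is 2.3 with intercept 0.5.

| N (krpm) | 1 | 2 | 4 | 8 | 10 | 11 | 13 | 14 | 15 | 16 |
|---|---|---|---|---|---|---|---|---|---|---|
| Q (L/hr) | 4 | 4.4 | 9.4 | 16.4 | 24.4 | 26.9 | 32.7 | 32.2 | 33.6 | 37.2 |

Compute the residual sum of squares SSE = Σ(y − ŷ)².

SSE = 17.8

N=1: Q̂ = 0.5 + 2.3·1 = 2.8; r = 4 − 2.8 = 1.2
N=2: Q̂ = 0.5 + 2.3·2 = 5.1; r = 4.4 − 5.1 = -0.7
N=4: Q̂ = 0.5 + 2.3·4 = 9.7; r = 9.4 − 9.7 = -0.3
N=8: Q̂ = 0.5 + 2.3·8 = 18.9; r = 16.4 − 18.9 = -2.5
N=10: Q̂ = 0.5 + 2.3·10 = 23.5; r = 24.4 − 23.5 = 0.9
N=11: Q̂ = 0.5 + 2.3·11 = 25.8; r = 26.9 − 25.8 = 1.1
N=13: Q̂ = 0.5 + 2.3·13 = 30.4; r = 32.7 − 30.4 = 2.3
N=14: Q̂ = 0.5 + 2.3·14 = 32.7; r = 32.2 − 32.7 = -0.5
N=15: Q̂ = 0.5 + 2.3·15 = 35; r = 33.6 − 35 = -1.4
N=16: Q̂ = 0.5 + 2.3·16 = 37.3; r = 37.2 − 37.3 = -0.1
SSE = 1.44 + 0.49 + 0.09 + 6.25 + 0.81 + 1.21 + 5.29 + 0.25 + 1.96 + 0.01 = 17.8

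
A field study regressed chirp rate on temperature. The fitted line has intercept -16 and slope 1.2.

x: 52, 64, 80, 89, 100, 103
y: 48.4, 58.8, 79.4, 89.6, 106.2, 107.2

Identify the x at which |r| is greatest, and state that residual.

x=52: ŷ = -16 + 1.2·52 = 46.4; r = 48.4 − 46.4 = 2
x=64: ŷ = -16 + 1.2·64 = 60.8; r = 58.8 − 60.8 = -2
x=80: ŷ = -16 + 1.2·80 = 80; r = 79.4 − 80 = -0.6
x=89: ŷ = -16 + 1.2·89 = 90.8; r = 89.6 − 90.8 = -1.2
x=100: ŷ = -16 + 1.2·100 = 104; r = 106.2 − 104 = 2.2
x=103: ŷ = -16 + 1.2·103 = 107.6; r = 107.2 − 107.6 = -0.4
Largest |r| is 2.2 at x = 100, residual 2.2.

x = 100, r = 2.2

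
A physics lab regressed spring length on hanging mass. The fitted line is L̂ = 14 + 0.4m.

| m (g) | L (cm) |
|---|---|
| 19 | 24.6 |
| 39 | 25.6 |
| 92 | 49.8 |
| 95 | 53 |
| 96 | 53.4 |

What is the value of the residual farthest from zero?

r = -4

m=19: L̂ = 14 + 0.4·19 = 21.6; r = 24.6 − 21.6 = 3
m=39: L̂ = 14 + 0.4·39 = 29.6; r = 25.6 − 29.6 = -4
m=92: L̂ = 14 + 0.4·92 = 50.8; r = 49.8 − 50.8 = -1
m=95: L̂ = 14 + 0.4·95 = 52; r = 53 − 52 = 1
m=96: L̂ = 14 + 0.4·96 = 52.4; r = 53.4 − 52.4 = 1
Largest |r| is 4 at m = 39, residual -4.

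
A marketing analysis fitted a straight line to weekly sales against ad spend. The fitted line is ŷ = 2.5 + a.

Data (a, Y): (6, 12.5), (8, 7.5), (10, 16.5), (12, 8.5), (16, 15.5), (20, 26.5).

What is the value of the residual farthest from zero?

a=6: ŷ = 2.5 + 6 = 8.5; e = 12.5 − 8.5 = 4
a=8: ŷ = 2.5 + 8 = 10.5; e = 7.5 − 10.5 = -3
a=10: ŷ = 2.5 + 10 = 12.5; e = 16.5 − 12.5 = 4
a=12: ŷ = 2.5 + 12 = 14.5; e = 8.5 − 14.5 = -6
a=16: ŷ = 2.5 + 16 = 18.5; e = 15.5 − 18.5 = -3
a=20: ŷ = 2.5 + 20 = 22.5; e = 26.5 − 22.5 = 4
Largest |e| is 6 at a = 12, residual -6.

e = -6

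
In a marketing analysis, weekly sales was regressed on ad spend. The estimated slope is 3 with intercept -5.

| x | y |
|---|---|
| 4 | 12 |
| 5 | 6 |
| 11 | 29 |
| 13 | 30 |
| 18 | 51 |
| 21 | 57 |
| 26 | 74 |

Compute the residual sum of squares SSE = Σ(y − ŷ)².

SSE = 64

x=4: ŷ = -5 + 3·4 = 7; r = 12 − 7 = 5
x=5: ŷ = -5 + 3·5 = 10; r = 6 − 10 = -4
x=11: ŷ = -5 + 3·11 = 28; r = 29 − 28 = 1
x=13: ŷ = -5 + 3·13 = 34; r = 30 − 34 = -4
x=18: ŷ = -5 + 3·18 = 49; r = 51 − 49 = 2
x=21: ŷ = -5 + 3·21 = 58; r = 57 − 58 = -1
x=26: ŷ = -5 + 3·26 = 73; r = 74 − 73 = 1
SSE = 25 + 16 + 1 + 16 + 4 + 1 + 1 = 64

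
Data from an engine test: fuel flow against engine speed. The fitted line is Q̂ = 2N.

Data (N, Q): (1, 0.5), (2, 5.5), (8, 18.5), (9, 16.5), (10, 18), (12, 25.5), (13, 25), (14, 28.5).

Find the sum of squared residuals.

SSE = 20.5

N=1: Q̂ = 2·1 = 2; r = 0.5 − 2 = -1.5
N=2: Q̂ = 2·2 = 4; r = 5.5 − 4 = 1.5
N=8: Q̂ = 2·8 = 16; r = 18.5 − 16 = 2.5
N=9: Q̂ = 2·9 = 18; r = 16.5 − 18 = -1.5
N=10: Q̂ = 2·10 = 20; r = 18 − 20 = -2
N=12: Q̂ = 2·12 = 24; r = 25.5 − 24 = 1.5
N=13: Q̂ = 2·13 = 26; r = 25 − 26 = -1
N=14: Q̂ = 2·14 = 28; r = 28.5 − 28 = 0.5
SSE = 2.25 + 2.25 + 6.25 + 2.25 + 4 + 2.25 + 1 + 0.25 = 20.5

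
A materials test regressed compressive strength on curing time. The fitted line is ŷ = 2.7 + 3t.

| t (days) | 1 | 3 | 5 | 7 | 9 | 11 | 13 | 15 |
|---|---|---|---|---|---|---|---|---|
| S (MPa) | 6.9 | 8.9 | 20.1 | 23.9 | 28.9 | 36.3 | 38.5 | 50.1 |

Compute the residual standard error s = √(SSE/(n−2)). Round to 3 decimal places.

s = 2.312

t=1: ŷ = 2.7 + 3·1 = 5.7; r = 6.9 − 5.7 = 1.2
t=3: ŷ = 2.7 + 3·3 = 11.7; r = 8.9 − 11.7 = -2.8
t=5: ŷ = 2.7 + 3·5 = 17.7; r = 20.1 − 17.7 = 2.4
t=7: ŷ = 2.7 + 3·7 = 23.7; r = 23.9 − 23.7 = 0.2
t=9: ŷ = 2.7 + 3·9 = 29.7; r = 28.9 − 29.7 = -0.8
t=11: ŷ = 2.7 + 3·11 = 35.7; r = 36.3 − 35.7 = 0.6
t=13: ŷ = 2.7 + 3·13 = 41.7; r = 38.5 − 41.7 = -3.2
t=15: ŷ = 2.7 + 3·15 = 47.7; r = 50.1 − 47.7 = 2.4
SSE = 1.44 + 7.84 + 5.76 + 0.04 + 0.64 + 0.36 + 10.24 + 5.76 = 32.08
s = √(32.08/6) = √5.34667 ≈ 2.312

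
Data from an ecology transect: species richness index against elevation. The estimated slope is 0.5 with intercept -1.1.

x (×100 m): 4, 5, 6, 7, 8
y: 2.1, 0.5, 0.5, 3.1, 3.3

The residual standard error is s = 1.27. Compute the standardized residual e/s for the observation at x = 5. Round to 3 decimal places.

ŷ = -1.1 + 0.5·5 = 1.4
e = 0.5 − 1.4 = -0.9
e/s = -0.9 / 1.27 = -0.709

-0.709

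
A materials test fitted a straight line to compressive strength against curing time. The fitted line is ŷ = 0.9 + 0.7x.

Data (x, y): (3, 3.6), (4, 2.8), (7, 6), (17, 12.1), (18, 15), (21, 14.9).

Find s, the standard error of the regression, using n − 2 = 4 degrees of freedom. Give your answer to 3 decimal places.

s = 1.054

x=3: ŷ = 0.9 + 0.7·3 = 3; e = 3.6 − 3 = 0.6
x=4: ŷ = 0.9 + 0.7·4 = 3.7; e = 2.8 − 3.7 = -0.9
x=7: ŷ = 0.9 + 0.7·7 = 5.8; e = 6 − 5.8 = 0.2
x=17: ŷ = 0.9 + 0.7·17 = 12.8; e = 12.1 − 12.8 = -0.7
x=18: ŷ = 0.9 + 0.7·18 = 13.5; e = 15 − 13.5 = 1.5
x=21: ŷ = 0.9 + 0.7·21 = 15.6; e = 14.9 − 15.6 = -0.7
SSE = 0.36 + 0.81 + 0.04 + 0.49 + 2.25 + 0.49 = 4.44
s = √(4.44/4) = √1.11 ≈ 1.054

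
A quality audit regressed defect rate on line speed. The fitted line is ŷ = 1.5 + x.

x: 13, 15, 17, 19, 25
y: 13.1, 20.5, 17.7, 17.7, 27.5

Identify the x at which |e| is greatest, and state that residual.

x=13: ŷ = 1.5 + 13 = 14.5; e = 13.1 − 14.5 = -1.4
x=15: ŷ = 1.5 + 15 = 16.5; e = 20.5 − 16.5 = 4
x=17: ŷ = 1.5 + 17 = 18.5; e = 17.7 − 18.5 = -0.8
x=19: ŷ = 1.5 + 19 = 20.5; e = 17.7 − 20.5 = -2.8
x=25: ŷ = 1.5 + 25 = 26.5; e = 27.5 − 26.5 = 1
Largest |e| is 4 at x = 15, residual 4.

x = 15, e = 4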